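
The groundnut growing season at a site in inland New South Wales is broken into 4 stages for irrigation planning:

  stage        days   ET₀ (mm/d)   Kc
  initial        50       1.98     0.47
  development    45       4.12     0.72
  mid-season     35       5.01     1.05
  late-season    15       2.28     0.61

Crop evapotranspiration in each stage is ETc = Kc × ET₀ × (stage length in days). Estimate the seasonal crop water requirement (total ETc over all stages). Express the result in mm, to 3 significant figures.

initial: 0.47 × 1.98 × 50 = 46.53 mm
development: 0.72 × 4.12 × 45 = 133.49 mm
mid-season: 1.05 × 5.01 × 35 = 184.12 mm
late-season: 0.61 × 2.28 × 15 = 20.86 mm
Seasonal total = 385.00 mm

385 mm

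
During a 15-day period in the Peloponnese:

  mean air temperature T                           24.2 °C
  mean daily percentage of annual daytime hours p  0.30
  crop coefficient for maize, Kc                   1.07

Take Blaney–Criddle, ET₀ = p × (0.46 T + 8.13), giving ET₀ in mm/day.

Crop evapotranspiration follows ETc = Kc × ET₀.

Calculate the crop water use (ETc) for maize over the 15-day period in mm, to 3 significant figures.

ET₀ = 0.30 × (0.46 × 24.2 + 8.13) = 0.30 × 19.262 = 5.7786 mm/d
ETc = Kc × ET₀ = 1.07 × 5.7786 = 6.1831 mm/d
Over 15 days: 6.1831 × 15 = 92.747 mm

92.7 mm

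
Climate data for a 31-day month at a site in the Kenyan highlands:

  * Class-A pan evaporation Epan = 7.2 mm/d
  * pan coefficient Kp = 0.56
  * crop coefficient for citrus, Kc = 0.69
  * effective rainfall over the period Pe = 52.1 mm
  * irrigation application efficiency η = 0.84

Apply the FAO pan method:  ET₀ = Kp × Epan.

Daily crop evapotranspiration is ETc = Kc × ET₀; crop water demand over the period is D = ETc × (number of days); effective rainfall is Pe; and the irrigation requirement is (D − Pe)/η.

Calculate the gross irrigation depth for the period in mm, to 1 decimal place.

ET₀ = 0.56 × 7.2 = 4.0320 mm/d
ETc = Kc × ET₀ = 0.69 × 4.0320 = 2.7821 mm/d
Crop demand D = ETc × 31 d = 2.7821 × 31 = 86.245 mm
D − Pe = 86.245 − 52.1 = 34.145 mm
Gross irrigation = 34.145 / 0.84 = 40.649 mm

40.6 mm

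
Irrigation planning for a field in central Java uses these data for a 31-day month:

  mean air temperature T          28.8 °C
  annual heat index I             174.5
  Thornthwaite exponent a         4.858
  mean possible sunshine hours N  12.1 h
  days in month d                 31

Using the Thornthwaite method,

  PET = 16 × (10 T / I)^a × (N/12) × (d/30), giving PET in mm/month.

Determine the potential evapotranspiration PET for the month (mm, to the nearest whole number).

190 mm

10T/I = 10 × 28.8 / 174.5 = 1.6504
(10T/I)^a = 1.6504^4.858 = 11.4038
Uncorrected PET = 16 × 11.4038 = 182.461 mm
Correction = (N/12)(d/30) = (12.1/12)(31/30) = 1.0419
PET = 182.461 × 1.0419 = 190.106 mm/month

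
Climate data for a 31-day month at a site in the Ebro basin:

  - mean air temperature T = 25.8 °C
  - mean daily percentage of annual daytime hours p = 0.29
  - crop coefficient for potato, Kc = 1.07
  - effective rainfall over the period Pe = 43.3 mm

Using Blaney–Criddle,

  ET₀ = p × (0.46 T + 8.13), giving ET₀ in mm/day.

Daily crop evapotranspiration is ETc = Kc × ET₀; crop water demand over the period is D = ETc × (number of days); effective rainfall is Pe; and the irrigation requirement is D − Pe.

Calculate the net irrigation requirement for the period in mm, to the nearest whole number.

149 mm

ET₀ = 0.29 × (0.46 × 25.8 + 8.13) = 0.29 × 19.998 = 5.7994 mm/d
ETc = Kc × ET₀ = 1.07 × 5.7994 = 6.2054 mm/d
Crop demand D = ETc × 31 d = 6.2054 × 31 = 192.367 mm
D − Pe = 192.367 − 43.3 = 149.067 mm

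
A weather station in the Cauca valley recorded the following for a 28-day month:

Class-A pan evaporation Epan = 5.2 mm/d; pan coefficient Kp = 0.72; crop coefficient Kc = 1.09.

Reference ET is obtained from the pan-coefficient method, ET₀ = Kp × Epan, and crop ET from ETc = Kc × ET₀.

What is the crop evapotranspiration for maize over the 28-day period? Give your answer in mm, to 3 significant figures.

114 mm

ET₀ = 0.72 × 5.2 = 3.7440 mm/d
ETc = Kc × ET₀ = 1.09 × 3.7440 = 4.0810 mm/d
Over 28 days: 4.0810 × 28 = 114.268 mm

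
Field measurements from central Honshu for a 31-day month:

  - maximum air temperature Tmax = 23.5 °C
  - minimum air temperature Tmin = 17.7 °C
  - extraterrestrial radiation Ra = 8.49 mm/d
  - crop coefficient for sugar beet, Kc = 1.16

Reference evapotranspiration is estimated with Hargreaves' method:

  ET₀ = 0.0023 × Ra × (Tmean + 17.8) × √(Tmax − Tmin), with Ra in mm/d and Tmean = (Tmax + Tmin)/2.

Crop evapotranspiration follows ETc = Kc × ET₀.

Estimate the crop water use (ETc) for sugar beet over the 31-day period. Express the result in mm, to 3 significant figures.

64.9 mm

Tmean = (23.5 + 17.7)/2 = 20.60 °C
ET₀ = 0.0023 × 8.49 × (20.60 + 17.8) × √5.8 = 0.0023 × 8.49 × 38.40 × 2.4083 = 1.8058 mm/d
ETc = Kc × ET₀ = 1.16 × 1.8058 = 2.0947 mm/d
Over 31 days: 2.0947 × 31 = 64.936 mm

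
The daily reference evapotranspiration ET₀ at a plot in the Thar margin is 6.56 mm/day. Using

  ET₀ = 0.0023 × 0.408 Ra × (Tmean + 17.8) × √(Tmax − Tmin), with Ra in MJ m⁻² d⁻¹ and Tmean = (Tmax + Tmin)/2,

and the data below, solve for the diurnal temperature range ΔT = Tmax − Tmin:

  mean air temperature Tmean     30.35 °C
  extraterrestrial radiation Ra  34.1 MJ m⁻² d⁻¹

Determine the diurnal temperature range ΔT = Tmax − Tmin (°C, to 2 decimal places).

18.13 °C

√ΔT = ET₀ / [0.0023 × 0.408 × Ra × (Tmean+17.8)] = 6.56 / (0.0023 × 13.9128 × 48.15) = 4.2576
ΔT = 4.2576² = 18.127 °C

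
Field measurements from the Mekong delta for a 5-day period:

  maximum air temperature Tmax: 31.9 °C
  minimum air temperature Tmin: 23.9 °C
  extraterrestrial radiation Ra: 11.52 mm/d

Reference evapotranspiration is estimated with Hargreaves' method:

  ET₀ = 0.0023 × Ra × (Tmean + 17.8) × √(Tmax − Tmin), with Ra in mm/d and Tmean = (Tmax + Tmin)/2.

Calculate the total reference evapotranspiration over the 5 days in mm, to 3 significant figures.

17.1 mm

Tmean = (31.9 + 23.9)/2 = 27.90 °C
ET₀ = 0.0023 × 11.52 × (27.90 + 17.8) × √8.0 = 0.0023 × 11.52 × 45.70 × 2.8284 = 3.4248 mm/d
Over 5 days: 3.4248 × 5 = 17.124 mm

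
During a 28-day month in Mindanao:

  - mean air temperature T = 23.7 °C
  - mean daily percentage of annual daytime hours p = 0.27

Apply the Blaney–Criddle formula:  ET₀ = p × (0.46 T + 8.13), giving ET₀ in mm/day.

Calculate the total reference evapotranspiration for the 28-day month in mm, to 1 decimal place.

143.9 mm

ET₀ = 0.27 × (0.46 × 23.7 + 8.13) = 0.27 × 19.032 = 5.1386 mm/d
Monthly total = 5.1386 × 28 = 143.881 mm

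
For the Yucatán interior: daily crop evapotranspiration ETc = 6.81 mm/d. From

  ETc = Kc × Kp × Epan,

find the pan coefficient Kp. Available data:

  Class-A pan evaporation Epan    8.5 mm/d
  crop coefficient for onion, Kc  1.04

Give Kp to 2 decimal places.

ETc = Kc × Kp × Epan  ⇒  Kp = ETc / (Kc × Epan)
Kp = 6.81 / (1.04 × 8.5) = 6.81 / 8.840 = 0.7704

0.77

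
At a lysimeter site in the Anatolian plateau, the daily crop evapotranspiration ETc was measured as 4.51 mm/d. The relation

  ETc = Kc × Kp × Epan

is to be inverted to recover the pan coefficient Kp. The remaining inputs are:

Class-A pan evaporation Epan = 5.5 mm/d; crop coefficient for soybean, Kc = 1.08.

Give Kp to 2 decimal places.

ETc = Kc × Kp × Epan  ⇒  Kp = ETc / (Kc × Epan)
Kp = 4.51 / (1.08 × 5.5) = 4.51 / 5.940 = 0.7593

0.76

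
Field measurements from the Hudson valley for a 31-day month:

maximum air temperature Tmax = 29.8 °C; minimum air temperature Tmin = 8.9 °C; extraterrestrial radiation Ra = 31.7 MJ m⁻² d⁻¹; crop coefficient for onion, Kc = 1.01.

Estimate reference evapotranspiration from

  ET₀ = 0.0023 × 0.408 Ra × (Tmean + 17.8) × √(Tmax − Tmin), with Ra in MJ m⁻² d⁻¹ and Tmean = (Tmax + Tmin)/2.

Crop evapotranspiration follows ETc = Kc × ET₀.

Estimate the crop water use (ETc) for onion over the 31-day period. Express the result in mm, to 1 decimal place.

Tmean = (29.8 + 8.9)/2 = 19.35 °C
0.408 Ra = 0.408 × 31.7 = 12.9336 mm/d equivalent
ET₀ = 0.0023 × 12.9336 × (19.35 + 17.8) × √20.9 = 0.0023 × 12.9336 × 37.15 × 4.5717 = 5.0522 mm/d
ETc = Kc × ET₀ = 1.01 × 5.0522 = 5.1027 mm/d
Over 31 days: 5.1027 × 31 = 158.184 mm

158.2 mm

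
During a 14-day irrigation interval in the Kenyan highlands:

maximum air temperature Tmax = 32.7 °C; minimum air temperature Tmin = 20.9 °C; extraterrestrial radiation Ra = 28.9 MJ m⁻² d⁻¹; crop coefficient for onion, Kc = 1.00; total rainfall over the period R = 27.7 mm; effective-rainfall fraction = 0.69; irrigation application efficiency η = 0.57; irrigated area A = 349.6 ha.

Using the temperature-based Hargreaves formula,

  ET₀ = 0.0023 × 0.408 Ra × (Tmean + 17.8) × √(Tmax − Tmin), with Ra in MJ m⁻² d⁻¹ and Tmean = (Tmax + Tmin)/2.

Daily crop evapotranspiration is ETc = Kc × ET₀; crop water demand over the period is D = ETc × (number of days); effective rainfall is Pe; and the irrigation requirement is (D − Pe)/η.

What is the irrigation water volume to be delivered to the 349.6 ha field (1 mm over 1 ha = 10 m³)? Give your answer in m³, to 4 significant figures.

Tmean = (32.7 + 20.9)/2 = 26.80 °C
0.408 Ra = 0.408 × 28.9 = 11.7912 mm/d equivalent
ET₀ = 0.0023 × 11.7912 × (26.80 + 17.8) × √11.8 = 0.0023 × 11.7912 × 44.60 × 3.4351 = 4.1549 mm/d
ETc = Kc × ET₀ = 1.00 × 4.1549 = 4.1549 mm/d
Crop demand D = ETc × 14 d = 4.1549 × 14 = 58.169 mm
Pe = 0.69 × 27.7 = 19.113 mm
D − Pe = 58.169 − 19.113 = 39.056 mm
Gross irrigation = 39.056 / 0.57 = 68.519 mm
Volume = 68.519 mm × 349.6 ha × 10 = 239542.4 m³

239500 m³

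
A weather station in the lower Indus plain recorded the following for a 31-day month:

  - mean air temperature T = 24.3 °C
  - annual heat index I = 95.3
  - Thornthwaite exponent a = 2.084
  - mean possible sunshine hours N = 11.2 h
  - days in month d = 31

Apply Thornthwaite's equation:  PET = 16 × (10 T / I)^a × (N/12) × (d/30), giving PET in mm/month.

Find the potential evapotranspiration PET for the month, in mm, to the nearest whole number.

10T/I = 10 × 24.3 / 95.3 = 2.5498
(10T/I)^a = 2.5498^2.084 = 7.0333
Uncorrected PET = 16 × 7.0333 = 112.533 mm
Correction = (N/12)(d/30) = (11.2/12)(31/30) = 0.9644
PET = 112.533 × 0.9644 = 108.527 mm/month

109 mm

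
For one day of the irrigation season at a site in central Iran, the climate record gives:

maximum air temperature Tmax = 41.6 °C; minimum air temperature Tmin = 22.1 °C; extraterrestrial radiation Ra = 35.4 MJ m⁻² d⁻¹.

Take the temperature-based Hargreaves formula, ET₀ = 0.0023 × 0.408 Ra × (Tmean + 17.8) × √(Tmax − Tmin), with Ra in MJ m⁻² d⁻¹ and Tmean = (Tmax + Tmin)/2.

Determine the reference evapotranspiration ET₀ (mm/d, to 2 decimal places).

Tmean = (41.6 + 22.1)/2 = 31.85 °C
0.408 Ra = 0.408 × 35.4 = 14.4432 mm/d equivalent
ET₀ = 0.0023 × 14.4432 × (31.85 + 17.8) × √19.5 = 0.0023 × 14.4432 × 49.65 × 4.4159 = 7.2833 mm/d

7.28 mm/d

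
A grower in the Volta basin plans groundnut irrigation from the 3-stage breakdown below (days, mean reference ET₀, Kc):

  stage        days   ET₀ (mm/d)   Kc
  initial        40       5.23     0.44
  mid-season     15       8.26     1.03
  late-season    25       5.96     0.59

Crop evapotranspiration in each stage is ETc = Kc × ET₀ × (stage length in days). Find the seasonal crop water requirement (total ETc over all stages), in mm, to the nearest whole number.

308 mm

initial: 0.44 × 5.23 × 40 = 92.05 mm
mid-season: 1.03 × 8.26 × 15 = 127.62 mm
late-season: 0.59 × 5.96 × 25 = 87.91 mm
Seasonal total = 307.58 mm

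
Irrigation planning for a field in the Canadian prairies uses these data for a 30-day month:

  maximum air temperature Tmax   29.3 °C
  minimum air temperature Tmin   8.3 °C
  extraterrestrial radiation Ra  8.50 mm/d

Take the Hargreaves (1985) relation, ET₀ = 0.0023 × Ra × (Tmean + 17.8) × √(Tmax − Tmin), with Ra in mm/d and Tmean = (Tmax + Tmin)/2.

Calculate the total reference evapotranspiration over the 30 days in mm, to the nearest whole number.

98 mm

Tmean = (29.3 + 8.3)/2 = 18.80 °C
ET₀ = 0.0023 × 8.50 × (18.80 + 17.8) × √21.0 = 0.0023 × 8.50 × 36.60 × 4.5826 = 3.2790 mm/d
Over 30 days: 3.2790 × 30 = 98.370 mm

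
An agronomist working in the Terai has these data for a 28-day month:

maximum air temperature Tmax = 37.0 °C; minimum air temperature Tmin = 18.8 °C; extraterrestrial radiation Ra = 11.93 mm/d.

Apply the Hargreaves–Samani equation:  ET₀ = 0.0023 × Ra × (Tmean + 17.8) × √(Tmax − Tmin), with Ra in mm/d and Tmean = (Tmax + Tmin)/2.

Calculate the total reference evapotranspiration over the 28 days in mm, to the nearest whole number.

Tmean = (37.0 + 18.8)/2 = 27.90 °C
ET₀ = 0.0023 × 11.93 × (27.90 + 17.8) × √18.2 = 0.0023 × 11.93 × 45.70 × 4.2661 = 5.3495 mm/d
Over 28 days: 5.3495 × 28 = 149.786 mm

150 mm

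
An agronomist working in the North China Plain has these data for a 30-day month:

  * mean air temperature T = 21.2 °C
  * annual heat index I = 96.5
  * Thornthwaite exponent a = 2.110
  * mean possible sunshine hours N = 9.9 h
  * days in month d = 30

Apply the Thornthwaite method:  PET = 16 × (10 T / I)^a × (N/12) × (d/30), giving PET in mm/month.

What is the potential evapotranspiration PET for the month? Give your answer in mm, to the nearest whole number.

69 mm

10T/I = 10 × 21.2 / 96.5 = 2.1969
(10T/I)^a = 2.1969^2.110 = 5.2628
Uncorrected PET = 16 × 5.2628 = 84.205 mm
Correction = (N/12)(d/30) = (9.9/12)(30/30) = 0.8250
PET = 84.205 × 0.8250 = 69.469 mm/month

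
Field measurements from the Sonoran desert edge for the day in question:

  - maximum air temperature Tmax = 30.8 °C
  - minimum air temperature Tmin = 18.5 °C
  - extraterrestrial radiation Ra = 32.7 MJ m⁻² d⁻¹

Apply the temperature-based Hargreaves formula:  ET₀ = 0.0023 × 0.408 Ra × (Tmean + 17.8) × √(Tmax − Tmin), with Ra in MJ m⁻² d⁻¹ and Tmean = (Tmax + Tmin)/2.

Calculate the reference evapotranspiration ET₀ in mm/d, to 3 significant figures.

4.57 mm/d

Tmean = (30.8 + 18.5)/2 = 24.65 °C
0.408 Ra = 0.408 × 32.7 = 13.3416 mm/d equivalent
ET₀ = 0.0023 × 13.3416 × (24.65 + 17.8) × √12.3 = 0.0023 × 13.3416 × 42.45 × 3.5071 = 4.5684 mm/d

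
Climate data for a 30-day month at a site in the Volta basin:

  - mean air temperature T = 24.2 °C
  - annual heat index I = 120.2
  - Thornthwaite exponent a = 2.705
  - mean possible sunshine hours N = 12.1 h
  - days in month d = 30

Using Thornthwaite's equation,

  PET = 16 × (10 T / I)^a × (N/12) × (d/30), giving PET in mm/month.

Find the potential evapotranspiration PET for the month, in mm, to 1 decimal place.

107.1 mm

10T/I = 10 × 24.2 / 120.2 = 2.0133
(10T/I)^a = 2.0133^2.705 = 6.6385
Uncorrected PET = 16 × 6.6385 = 106.216 mm
Correction = (N/12)(d/30) = (12.1/12)(30/30) = 1.0083
PET = 106.216 × 1.0083 = 107.098 mm/month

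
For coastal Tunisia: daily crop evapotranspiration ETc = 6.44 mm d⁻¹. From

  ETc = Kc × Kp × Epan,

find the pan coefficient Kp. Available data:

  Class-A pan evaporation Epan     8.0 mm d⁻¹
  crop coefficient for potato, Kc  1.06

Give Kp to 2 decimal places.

0.76

ETc = Kc × Kp × Epan  ⇒  Kp = ETc / (Kc × Epan)
Kp = 6.44 / (1.06 × 8.0) = 6.44 / 8.480 = 0.7594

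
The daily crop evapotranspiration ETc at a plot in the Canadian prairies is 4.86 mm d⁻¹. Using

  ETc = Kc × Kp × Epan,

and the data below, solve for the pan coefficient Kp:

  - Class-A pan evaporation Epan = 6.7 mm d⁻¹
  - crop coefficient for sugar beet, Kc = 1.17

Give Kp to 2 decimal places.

ETc = Kc × Kp × Epan  ⇒  Kp = ETc / (Kc × Epan)
Kp = 4.86 / (1.17 × 6.7) = 4.86 / 7.839 = 0.6200

0.62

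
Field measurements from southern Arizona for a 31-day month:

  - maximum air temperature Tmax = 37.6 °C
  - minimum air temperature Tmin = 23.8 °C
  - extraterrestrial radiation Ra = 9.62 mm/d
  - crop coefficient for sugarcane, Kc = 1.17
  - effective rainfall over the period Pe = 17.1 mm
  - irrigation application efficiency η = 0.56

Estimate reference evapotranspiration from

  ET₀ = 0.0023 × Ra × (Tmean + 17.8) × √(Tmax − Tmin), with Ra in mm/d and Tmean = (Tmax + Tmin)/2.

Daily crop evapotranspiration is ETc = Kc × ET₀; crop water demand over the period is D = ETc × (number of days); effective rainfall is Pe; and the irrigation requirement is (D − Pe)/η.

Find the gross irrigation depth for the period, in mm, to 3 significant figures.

228 mm

Tmean = (37.6 + 23.8)/2 = 30.70 °C
ET₀ = 0.0023 × 9.62 × (30.70 + 17.8) × √13.8 = 0.0023 × 9.62 × 48.50 × 3.7148 = 3.9864 mm/d
ETc = Kc × ET₀ = 1.17 × 3.9864 = 4.6641 mm/d
Crop demand D = ETc × 31 d = 4.6641 × 31 = 144.587 mm
D − Pe = 144.587 − 17.1 = 127.487 mm
Gross irrigation = 127.487 / 0.56 = 227.655 mm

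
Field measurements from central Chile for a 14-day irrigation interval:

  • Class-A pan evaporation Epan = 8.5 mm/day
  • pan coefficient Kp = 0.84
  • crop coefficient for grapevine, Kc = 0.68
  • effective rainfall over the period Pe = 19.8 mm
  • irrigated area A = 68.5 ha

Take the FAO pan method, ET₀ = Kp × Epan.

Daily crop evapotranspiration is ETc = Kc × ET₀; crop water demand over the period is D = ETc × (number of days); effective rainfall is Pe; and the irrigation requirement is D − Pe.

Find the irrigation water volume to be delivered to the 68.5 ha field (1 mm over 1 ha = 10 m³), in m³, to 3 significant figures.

ET₀ = 0.84 × 8.5 = 7.1400 mm/d
ETc = Kc × ET₀ = 0.68 × 7.1400 = 4.8552 mm/d
Crop demand D = ETc × 14 d = 4.8552 × 14 = 67.973 mm
D − Pe = 67.973 − 19.8 = 48.173 mm
Volume = 48.173 mm × 68.5 ha × 10 = 32998.5 m³

33000 m³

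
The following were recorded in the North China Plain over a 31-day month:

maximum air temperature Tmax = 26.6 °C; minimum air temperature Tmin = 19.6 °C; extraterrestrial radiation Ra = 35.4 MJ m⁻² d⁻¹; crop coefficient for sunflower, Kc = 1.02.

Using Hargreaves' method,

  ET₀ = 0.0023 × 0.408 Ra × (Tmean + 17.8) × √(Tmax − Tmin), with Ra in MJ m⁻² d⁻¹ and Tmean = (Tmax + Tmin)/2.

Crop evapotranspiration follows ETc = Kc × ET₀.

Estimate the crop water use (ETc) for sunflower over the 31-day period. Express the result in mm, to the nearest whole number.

114 mm

Tmean = (26.6 + 19.6)/2 = 23.10 °C
0.408 Ra = 0.408 × 35.4 = 14.4432 mm/d equivalent
ET₀ = 0.0023 × 14.4432 × (23.10 + 17.8) × √7.0 = 0.0023 × 14.4432 × 40.90 × 2.6458 = 3.5948 mm/d
ETc = Kc × ET₀ = 1.02 × 3.5948 = 3.6667 mm/d
Over 31 days: 3.6667 × 31 = 113.668 mm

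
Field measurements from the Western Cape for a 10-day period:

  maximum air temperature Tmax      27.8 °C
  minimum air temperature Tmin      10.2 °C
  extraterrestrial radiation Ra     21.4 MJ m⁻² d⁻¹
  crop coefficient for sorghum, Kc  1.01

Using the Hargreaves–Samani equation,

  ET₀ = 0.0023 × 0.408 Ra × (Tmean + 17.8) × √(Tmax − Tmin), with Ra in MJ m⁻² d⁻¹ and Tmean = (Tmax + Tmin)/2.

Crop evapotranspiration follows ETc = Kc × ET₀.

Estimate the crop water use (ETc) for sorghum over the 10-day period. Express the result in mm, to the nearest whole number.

Tmean = (27.8 + 10.2)/2 = 19.00 °C
0.408 Ra = 0.408 × 21.4 = 8.7312 mm/d equivalent
ET₀ = 0.0023 × 8.7312 × (19.00 + 17.8) × √17.6 = 0.0023 × 8.7312 × 36.80 × 4.1952 = 3.1003 mm/d
ETc = Kc × ET₀ = 1.01 × 3.1003 = 3.1313 mm/d
Over 10 days: 3.1313 × 10 = 31.313 mm

31 mm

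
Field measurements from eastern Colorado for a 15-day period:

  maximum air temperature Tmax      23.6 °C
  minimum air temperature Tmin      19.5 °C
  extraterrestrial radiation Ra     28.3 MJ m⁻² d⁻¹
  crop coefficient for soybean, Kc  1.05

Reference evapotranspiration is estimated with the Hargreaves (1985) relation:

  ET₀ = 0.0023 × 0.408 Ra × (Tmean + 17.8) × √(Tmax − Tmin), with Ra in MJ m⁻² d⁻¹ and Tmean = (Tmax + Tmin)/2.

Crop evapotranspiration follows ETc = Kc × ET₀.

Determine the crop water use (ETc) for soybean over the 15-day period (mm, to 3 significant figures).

Tmean = (23.6 + 19.5)/2 = 21.55 °C
0.408 Ra = 0.408 × 28.3 = 11.5464 mm/d equivalent
ET₀ = 0.0023 × 11.5464 × (21.55 + 17.8) × √4.1 = 0.0023 × 11.5464 × 39.35 × 2.0248 = 2.1159 mm/d
ETc = Kc × ET₀ = 1.05 × 2.1159 = 2.2217 mm/d
Over 15 days: 2.2217 × 15 = 33.326 mm

33.3 mm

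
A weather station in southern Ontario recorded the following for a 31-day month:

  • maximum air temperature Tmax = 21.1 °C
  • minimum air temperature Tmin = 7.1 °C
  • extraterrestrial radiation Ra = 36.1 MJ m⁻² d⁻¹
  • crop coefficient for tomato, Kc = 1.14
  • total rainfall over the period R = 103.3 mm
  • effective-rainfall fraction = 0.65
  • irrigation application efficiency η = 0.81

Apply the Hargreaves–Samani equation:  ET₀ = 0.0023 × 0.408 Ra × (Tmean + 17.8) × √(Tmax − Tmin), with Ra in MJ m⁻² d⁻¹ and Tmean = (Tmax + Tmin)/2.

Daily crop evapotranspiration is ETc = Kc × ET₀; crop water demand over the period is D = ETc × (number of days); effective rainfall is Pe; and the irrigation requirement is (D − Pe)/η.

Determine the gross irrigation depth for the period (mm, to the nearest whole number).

94 mm

Tmean = (21.1 + 7.1)/2 = 14.10 °C
0.408 Ra = 0.408 × 36.1 = 14.7288 mm/d equivalent
ET₀ = 0.0023 × 14.7288 × (14.10 + 17.8) × √14.0 = 0.0023 × 14.7288 × 31.90 × 3.7417 = 4.0435 mm/d
ETc = Kc × ET₀ = 1.14 × 4.0435 = 4.6096 mm/d
Crop demand D = ETc × 31 d = 4.6096 × 31 = 142.898 mm
Pe = 0.65 × 103.3 = 67.145 mm
D − Pe = 142.898 − 67.145 = 75.753 mm
Gross irrigation = 75.753 / 0.81 = 93.522 mm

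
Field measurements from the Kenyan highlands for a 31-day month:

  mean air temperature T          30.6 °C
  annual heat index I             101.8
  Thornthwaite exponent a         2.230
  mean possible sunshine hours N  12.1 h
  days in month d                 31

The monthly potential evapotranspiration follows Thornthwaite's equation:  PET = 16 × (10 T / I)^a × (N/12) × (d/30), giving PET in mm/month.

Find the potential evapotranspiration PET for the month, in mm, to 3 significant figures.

194 mm

10T/I = 10 × 30.6 / 101.8 = 3.0059
(10T/I)^a = 3.0059^2.230 = 11.6381
Uncorrected PET = 16 × 11.6381 = 186.210 mm
Correction = (N/12)(d/30) = (12.1/12)(31/30) = 1.0419
PET = 186.210 × 1.0419 = 194.012 mm/month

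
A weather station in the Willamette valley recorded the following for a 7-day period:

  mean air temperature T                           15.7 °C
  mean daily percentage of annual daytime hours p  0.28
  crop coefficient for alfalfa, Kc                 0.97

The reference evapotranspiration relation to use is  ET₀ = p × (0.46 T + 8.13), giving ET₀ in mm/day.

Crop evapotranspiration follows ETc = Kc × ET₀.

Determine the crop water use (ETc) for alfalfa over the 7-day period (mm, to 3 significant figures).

ET₀ = 0.28 × (0.46 × 15.7 + 8.13) = 0.28 × 15.352 = 4.2986 mm/d
ETc = Kc × ET₀ = 0.97 × 4.2986 = 4.1696 mm/d
Over 7 days: 4.1696 × 7 = 29.187 mm

29.2 mm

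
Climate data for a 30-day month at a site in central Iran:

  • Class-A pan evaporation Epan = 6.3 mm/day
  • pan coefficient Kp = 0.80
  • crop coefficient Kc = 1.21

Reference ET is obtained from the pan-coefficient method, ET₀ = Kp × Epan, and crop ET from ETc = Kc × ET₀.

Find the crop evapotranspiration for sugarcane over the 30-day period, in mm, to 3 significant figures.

183 mm

ET₀ = 0.80 × 6.3 = 5.0400 mm/d
ETc = Kc × ET₀ = 1.21 × 5.0400 = 6.0984 mm/d
Over 30 days: 6.0984 × 30 = 182.952 mm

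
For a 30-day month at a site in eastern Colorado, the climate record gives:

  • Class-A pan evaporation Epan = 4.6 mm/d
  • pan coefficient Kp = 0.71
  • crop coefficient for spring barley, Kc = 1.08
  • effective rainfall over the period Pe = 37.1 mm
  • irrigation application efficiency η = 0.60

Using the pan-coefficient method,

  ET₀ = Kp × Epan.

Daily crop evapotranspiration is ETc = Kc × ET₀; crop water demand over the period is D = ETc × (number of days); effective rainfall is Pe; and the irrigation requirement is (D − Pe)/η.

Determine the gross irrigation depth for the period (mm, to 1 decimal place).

ET₀ = 0.71 × 4.6 = 3.2660 mm/d
ETc = Kc × ET₀ = 1.08 × 3.2660 = 3.5273 mm/d
Crop demand D = ETc × 30 d = 3.5273 × 30 = 105.819 mm
D − Pe = 105.819 − 37.1 = 68.719 mm
Gross irrigation = 68.719 / 0.60 = 114.532 mm

114.5 mm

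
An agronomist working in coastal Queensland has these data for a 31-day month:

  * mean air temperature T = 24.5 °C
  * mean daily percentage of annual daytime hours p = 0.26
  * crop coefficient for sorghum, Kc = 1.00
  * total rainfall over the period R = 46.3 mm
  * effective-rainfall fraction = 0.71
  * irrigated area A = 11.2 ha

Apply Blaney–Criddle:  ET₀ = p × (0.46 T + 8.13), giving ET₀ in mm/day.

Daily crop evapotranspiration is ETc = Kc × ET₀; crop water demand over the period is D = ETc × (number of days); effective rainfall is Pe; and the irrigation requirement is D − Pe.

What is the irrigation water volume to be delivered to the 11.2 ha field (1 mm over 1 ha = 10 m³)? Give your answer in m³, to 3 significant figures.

ET₀ = 0.26 × (0.46 × 24.5 + 8.13) = 0.26 × 19.400 = 5.0440 mm/d
ETc = Kc × ET₀ = 1.00 × 5.0440 = 5.0440 mm/d
Crop demand D = ETc × 31 d = 5.0440 × 31 = 156.364 mm
Pe = 0.71 × 46.3 = 32.873 mm
D − Pe = 156.364 − 32.873 = 123.491 mm
Volume = 123.491 mm × 11.2 ha × 10 = 13831.0 m³

13800 m³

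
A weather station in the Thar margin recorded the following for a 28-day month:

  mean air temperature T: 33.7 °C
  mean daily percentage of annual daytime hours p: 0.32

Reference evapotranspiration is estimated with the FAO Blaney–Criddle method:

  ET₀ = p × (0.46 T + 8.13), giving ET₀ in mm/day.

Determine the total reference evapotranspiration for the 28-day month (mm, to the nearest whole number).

212 mm

ET₀ = 0.32 × (0.46 × 33.7 + 8.13) = 0.32 × 23.632 = 7.5622 mm/d
Monthly total = 7.5622 × 28 = 211.742 mm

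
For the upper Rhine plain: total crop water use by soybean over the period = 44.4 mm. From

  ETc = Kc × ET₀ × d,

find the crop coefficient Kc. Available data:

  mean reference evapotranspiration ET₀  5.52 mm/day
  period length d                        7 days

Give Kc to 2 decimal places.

ETc = Kc × ET₀ × d  ⇒  Kc = ETc / (ET₀ × d)
Kc = 44.4 / (5.52 × 7) = 44.4 / 38.64 = 1.1491

1.15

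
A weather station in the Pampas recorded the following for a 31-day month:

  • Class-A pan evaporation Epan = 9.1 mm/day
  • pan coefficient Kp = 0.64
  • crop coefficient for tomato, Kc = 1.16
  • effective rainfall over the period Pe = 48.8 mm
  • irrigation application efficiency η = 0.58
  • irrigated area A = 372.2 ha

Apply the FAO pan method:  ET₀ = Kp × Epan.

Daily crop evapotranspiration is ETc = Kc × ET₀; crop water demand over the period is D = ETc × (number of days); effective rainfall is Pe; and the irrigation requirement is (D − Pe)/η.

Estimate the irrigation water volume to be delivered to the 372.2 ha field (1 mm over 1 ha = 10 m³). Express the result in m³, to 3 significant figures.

ET₀ = 0.64 × 9.1 = 5.8240 mm/d
ETc = Kc × ET₀ = 1.16 × 5.8240 = 6.7558 mm/d
Crop demand D = ETc × 31 d = 6.7558 × 31 = 209.430 mm
D − Pe = 209.430 − 48.8 = 160.630 mm
Gross irrigation = 160.630 / 0.58 = 276.948 mm
Volume = 276.948 mm × 372.2 ha × 10 = 1030800.5 m³

1030000 m³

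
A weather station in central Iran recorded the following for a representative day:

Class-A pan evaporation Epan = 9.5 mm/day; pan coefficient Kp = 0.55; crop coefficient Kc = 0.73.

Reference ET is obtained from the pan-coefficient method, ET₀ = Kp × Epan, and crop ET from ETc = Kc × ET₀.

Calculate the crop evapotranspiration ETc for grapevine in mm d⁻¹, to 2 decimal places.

ET₀ = 0.55 × 9.5 = 5.2250 mm/d
ETc = Kc × ET₀ = 0.73 × 5.2250 = 3.8143 mm/d

3.81 mm d⁻¹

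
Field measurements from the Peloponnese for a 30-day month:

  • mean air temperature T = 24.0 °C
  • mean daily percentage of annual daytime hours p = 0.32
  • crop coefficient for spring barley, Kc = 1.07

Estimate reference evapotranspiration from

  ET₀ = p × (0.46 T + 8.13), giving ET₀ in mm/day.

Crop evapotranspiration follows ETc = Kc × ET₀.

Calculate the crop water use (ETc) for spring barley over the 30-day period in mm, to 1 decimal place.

ET₀ = 0.32 × (0.46 × 24.0 + 8.13) = 0.32 × 19.170 = 6.1344 mm/d
ETc = Kc × ET₀ = 1.07 × 6.1344 = 6.5638 mm/d
Over 30 days: 6.5638 × 30 = 196.914 mm

196.9 mm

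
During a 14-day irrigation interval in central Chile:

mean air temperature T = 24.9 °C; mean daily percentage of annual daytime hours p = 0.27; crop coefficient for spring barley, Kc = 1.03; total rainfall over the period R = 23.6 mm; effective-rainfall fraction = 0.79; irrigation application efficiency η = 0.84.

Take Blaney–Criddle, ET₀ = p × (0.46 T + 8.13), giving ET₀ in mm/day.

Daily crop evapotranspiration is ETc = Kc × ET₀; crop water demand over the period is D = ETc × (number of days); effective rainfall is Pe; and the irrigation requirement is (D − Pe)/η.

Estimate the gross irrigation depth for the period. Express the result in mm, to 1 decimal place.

68.6 mm

ET₀ = 0.27 × (0.46 × 24.9 + 8.13) = 0.27 × 19.584 = 5.2877 mm/d
ETc = Kc × ET₀ = 1.03 × 5.2877 = 5.4463 mm/d
Crop demand D = ETc × 14 d = 5.4463 × 14 = 76.248 mm
Pe = 0.79 × 23.6 = 18.644 mm
D − Pe = 76.248 − 18.644 = 57.604 mm
Gross irrigation = 57.604 / 0.84 = 68.576 mm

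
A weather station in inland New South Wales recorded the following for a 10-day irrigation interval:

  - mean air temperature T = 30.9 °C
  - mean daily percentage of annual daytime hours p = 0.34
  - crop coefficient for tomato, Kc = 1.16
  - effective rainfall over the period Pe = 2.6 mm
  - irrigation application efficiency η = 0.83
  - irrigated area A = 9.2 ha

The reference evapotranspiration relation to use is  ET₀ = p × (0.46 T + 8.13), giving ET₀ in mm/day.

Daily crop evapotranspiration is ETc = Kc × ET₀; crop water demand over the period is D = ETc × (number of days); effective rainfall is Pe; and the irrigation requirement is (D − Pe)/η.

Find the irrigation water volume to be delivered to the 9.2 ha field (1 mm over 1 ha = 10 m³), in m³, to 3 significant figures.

ET₀ = 0.34 × (0.46 × 30.9 + 8.13) = 0.34 × 22.344 = 7.5970 mm/d
ETc = Kc × ET₀ = 1.16 × 7.5970 = 8.8125 mm/d
Crop demand D = ETc × 10 d = 8.8125 × 10 = 88.125 mm
D − Pe = 88.125 − 2.6 = 85.525 mm
Gross irrigation = 85.525 / 0.83 = 103.042 mm
Volume = 103.042 mm × 9.2 ha × 10 = 9479.9 m³

9480 m³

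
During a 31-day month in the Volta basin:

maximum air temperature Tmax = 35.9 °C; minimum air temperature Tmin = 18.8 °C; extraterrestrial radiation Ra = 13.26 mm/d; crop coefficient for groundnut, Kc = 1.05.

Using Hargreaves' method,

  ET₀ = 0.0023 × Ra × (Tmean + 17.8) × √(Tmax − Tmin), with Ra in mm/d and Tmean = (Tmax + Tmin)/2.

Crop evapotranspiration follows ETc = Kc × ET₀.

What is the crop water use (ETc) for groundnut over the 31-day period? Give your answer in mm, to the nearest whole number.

185 mm

Tmean = (35.9 + 18.8)/2 = 27.35 °C
ET₀ = 0.0023 × 13.26 × (27.35 + 17.8) × √17.1 = 0.0023 × 13.26 × 45.15 × 4.1352 = 5.6941 mm/d
ETc = Kc × ET₀ = 1.05 × 5.6941 = 5.9788 mm/d
Over 31 days: 5.9788 × 31 = 185.343 mm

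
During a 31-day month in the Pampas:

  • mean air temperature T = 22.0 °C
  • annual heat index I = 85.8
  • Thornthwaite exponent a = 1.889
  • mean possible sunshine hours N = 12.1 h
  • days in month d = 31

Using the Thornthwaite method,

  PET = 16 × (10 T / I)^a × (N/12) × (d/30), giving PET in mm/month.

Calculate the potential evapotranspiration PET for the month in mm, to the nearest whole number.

99 mm

10T/I = 10 × 22.0 / 85.8 = 2.5641
(10T/I)^a = 2.5641^1.889 = 5.9221
Uncorrected PET = 16 × 5.9221 = 94.754 mm
Correction = (N/12)(d/30) = (12.1/12)(31/30) = 1.0419
PET = 94.754 × 1.0419 = 98.724 mm/month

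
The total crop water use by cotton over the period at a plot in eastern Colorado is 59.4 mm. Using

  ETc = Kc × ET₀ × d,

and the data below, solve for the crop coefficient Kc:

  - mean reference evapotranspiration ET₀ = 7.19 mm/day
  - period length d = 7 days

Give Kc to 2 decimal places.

1.18

ETc = Kc × ET₀ × d  ⇒  Kc = ETc / (ET₀ × d)
Kc = 59.4 / (7.19 × 7) = 59.4 / 50.33 = 1.1802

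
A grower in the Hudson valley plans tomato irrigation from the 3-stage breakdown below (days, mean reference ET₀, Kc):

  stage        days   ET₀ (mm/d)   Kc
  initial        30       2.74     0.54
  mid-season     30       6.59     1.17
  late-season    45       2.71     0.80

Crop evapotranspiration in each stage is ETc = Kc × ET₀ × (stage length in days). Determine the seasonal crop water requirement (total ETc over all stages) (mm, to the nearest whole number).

373 mm

initial: 0.54 × 2.74 × 30 = 44.39 mm
mid-season: 1.17 × 6.59 × 30 = 231.31 mm
late-season: 0.80 × 2.71 × 45 = 97.56 mm
Seasonal total = 373.26 mm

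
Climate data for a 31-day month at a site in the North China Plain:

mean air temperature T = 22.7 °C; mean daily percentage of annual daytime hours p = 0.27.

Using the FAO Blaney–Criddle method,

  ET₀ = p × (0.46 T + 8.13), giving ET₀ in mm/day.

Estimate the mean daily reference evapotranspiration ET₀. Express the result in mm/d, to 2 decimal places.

5.01 mm/d

ET₀ = 0.27 × (0.46 × 22.7 + 8.13) = 0.27 × 18.572 = 5.0144 mm/d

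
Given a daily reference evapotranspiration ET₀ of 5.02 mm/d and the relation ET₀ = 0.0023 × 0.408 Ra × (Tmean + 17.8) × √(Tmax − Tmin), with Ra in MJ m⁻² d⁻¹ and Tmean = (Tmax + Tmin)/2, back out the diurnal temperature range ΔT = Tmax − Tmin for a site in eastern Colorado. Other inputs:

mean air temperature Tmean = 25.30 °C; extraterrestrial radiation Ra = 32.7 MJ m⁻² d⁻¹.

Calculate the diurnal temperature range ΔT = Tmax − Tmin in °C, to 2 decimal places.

14.41 °C

√ΔT = ET₀ / [0.0023 × 0.408 × Ra × (Tmean+17.8)] = 5.02 / (0.0023 × 13.3416 × 43.10) = 3.7957
ΔT = 3.7957² = 14.407 °C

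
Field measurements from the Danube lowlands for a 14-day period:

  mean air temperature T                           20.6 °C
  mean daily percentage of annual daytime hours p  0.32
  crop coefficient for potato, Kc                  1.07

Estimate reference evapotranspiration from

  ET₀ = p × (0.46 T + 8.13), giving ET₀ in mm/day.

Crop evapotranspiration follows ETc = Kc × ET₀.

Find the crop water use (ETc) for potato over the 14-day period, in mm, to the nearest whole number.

ET₀ = 0.32 × (0.46 × 20.6 + 8.13) = 0.32 × 17.606 = 5.6339 mm/d
ETc = Kc × ET₀ = 1.07 × 5.6339 = 6.0283 mm/d
Over 14 days: 6.0283 × 14 = 84.396 mm

84 mm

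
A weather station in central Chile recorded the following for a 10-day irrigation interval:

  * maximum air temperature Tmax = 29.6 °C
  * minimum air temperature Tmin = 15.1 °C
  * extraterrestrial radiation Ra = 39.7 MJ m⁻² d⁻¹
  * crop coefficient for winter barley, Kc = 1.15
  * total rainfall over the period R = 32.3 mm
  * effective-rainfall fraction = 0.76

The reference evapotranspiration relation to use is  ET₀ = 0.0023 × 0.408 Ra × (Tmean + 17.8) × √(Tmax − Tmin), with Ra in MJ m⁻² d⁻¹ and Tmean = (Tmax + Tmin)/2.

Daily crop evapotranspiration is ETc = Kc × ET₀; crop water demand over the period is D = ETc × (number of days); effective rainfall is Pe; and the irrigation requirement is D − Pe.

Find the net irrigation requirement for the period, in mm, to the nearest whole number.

Tmean = (29.6 + 15.1)/2 = 22.35 °C
0.408 Ra = 0.408 × 39.7 = 16.1976 mm/d equivalent
ET₀ = 0.0023 × 16.1976 × (22.35 + 17.8) × √14.5 = 0.0023 × 16.1976 × 40.15 × 3.8079 = 5.6957 mm/d
ETc = Kc × ET₀ = 1.15 × 5.6957 = 6.5501 mm/d
Crop demand D = ETc × 10 d = 6.5501 × 10 = 65.501 mm
Pe = 0.76 × 32.3 = 24.548 mm
D − Pe = 65.501 − 24.548 = 40.953 mm

41 mm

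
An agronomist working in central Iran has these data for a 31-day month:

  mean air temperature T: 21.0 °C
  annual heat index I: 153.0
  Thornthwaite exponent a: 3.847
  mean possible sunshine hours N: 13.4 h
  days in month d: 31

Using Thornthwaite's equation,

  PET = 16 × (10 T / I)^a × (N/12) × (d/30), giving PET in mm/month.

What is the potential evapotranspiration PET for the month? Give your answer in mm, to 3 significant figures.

62.4 mm

10T/I = 10 × 21.0 / 153.0 = 1.3725
(10T/I)^a = 1.3725^3.847 = 3.3807
Uncorrected PET = 16 × 3.3807 = 54.091 mm
Correction = (N/12)(d/30) = (13.4/12)(31/30) = 1.1539
PET = 54.091 × 1.1539 = 62.416 mm/month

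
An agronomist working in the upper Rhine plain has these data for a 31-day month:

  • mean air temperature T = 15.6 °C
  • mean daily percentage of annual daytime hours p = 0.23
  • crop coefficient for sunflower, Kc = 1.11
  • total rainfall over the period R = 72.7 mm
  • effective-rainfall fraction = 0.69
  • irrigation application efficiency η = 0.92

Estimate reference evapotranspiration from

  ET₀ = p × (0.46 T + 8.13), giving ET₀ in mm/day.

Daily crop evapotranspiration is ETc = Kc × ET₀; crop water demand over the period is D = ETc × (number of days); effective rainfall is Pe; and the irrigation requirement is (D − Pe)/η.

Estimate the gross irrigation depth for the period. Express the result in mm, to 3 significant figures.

ET₀ = 0.23 × (0.46 × 15.6 + 8.13) = 0.23 × 15.306 = 3.5204 mm/d
ETc = Kc × ET₀ = 1.11 × 3.5204 = 3.9076 mm/d
Crop demand D = ETc × 31 d = 3.9076 × 31 = 121.136 mm
Pe = 0.69 × 72.7 = 50.163 mm
D − Pe = 121.136 − 50.163 = 70.973 mm
Gross irrigation = 70.973 / 0.92 = 77.145 mm

77.1 mm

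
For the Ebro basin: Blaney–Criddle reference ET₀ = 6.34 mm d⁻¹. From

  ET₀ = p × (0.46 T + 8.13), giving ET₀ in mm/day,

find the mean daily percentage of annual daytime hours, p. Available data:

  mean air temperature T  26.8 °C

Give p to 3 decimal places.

p = ET₀ / (0.46 T + 8.13) = 6.34 / (0.46 × 26.8 + 8.13) = 6.34 / 20.458 = 0.3099

0.310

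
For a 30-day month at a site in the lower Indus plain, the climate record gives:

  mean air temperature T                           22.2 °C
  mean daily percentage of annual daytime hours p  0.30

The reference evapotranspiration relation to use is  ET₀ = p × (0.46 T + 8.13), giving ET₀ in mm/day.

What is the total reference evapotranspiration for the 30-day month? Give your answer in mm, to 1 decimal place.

ET₀ = 0.30 × (0.46 × 22.2 + 8.13) = 0.30 × 18.342 = 5.5026 mm/d
Monthly total = 5.5026 × 30 = 165.078 mm

165.1 mm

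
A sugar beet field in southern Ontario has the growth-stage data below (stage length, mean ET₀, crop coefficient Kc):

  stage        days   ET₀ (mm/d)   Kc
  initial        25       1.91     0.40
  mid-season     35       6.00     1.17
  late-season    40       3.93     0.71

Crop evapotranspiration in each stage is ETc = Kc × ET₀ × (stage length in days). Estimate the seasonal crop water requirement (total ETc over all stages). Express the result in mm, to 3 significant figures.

376 mm

initial: 0.40 × 1.91 × 25 = 19.10 mm
mid-season: 1.17 × 6.00 × 35 = 245.70 mm
late-season: 0.71 × 3.93 × 40 = 111.61 mm
Seasonal total = 376.41 mm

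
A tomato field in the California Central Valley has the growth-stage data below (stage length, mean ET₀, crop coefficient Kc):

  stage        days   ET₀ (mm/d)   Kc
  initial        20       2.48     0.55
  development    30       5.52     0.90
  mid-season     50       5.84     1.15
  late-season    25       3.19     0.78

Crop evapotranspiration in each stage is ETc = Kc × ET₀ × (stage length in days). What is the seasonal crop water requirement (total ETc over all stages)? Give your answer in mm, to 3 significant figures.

574 mm

initial: 0.55 × 2.48 × 20 = 27.28 mm
development: 0.90 × 5.52 × 30 = 149.04 mm
mid-season: 1.15 × 5.84 × 50 = 335.80 mm
late-season: 0.78 × 3.19 × 25 = 62.21 mm
Seasonal total = 574.33 mm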